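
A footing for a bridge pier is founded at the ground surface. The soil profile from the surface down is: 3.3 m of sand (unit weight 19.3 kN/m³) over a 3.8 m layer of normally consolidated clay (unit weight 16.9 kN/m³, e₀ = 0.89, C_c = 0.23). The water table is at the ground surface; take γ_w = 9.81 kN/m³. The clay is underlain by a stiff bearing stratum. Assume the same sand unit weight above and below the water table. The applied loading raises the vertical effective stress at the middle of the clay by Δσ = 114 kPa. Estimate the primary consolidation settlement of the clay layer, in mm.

Mid-depth of clay below the ground surface: z = 3.3 + 3.8/2 = 5.2 m.
Total vertical stress at mid-clay: σ_v = 19.3×3.3 + 16.9×1.9 = 95.8 kPa.
Pore pressure: u = 9.81×(5.2 − 0) = 51.012 kPa.
Initial effective stress: σ'_0 = σ_v − u = 95.8 − 51.012 = 44.788 kPa.
Final effective stress: σ'_f = σ'_0 + Δσ = 44.788 + 114 = 158.79 kPa.
Normally consolidated clay, so the full stress increment lies on the virgin compression line:
S_c = C_c·H/(1+e₀)·log₁₀(σ'_f/σ'_0) = 0.23×3.8/(1+0.89)×log₁₀(158.79/44.788)
    = 0.46243 × 0.54966 = 0.2542 m

S_c ≈ 254 mm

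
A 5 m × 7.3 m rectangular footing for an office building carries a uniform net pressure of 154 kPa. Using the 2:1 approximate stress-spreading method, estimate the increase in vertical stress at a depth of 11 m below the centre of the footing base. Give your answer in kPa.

By the 2:1 method the load spreads at 1 horizontal : 2 vertical, so at depth z the loaded area has grown by z in each plan dimension:
Δσ = qBL/((B+z)(L+z)) = 154×5×7.3/((5+11)(7.3+11)) = 19.197 kPa

Δσ_z ≈ 19.2 kPa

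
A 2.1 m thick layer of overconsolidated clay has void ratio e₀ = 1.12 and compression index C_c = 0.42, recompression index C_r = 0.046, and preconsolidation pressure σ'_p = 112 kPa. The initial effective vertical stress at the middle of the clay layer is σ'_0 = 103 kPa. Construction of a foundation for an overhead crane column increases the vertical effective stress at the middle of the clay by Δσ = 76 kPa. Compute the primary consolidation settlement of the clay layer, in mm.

S_c ≈ 86.4 mm

Final effective stress: σ'_f = 103 + 76 = 179 kPa.
σ'_f = 179 > σ'_p = 112 kPa, so the stress path crosses the preconsolidation pressure — recompression up to σ'_p, then virgin compression beyond:
S_c = H/(1+e₀)·[C_r·log₁₀(σ'_p/σ'_0) + C_c·log₁₀(σ'_f/σ'_p)]
    = 2.1/2.12 × [0.046×log₁₀(112/103) + 0.42×log₁₀(179/112)]
    = 0.99057 × [0.0016735 + 0.085527] = 0.08638 m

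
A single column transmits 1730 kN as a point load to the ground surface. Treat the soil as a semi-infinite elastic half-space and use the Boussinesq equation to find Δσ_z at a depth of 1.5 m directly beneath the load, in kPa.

Δσ_z ≈ 367 kPa

Boussinesq vertical stress below a point load on an elastic half-space:
Δσ_z = 3P/(2πz²) · [1 + (r/z)²]^(−5/2)
r/z = 0/1.5 = 0; [1+(r/z)²]^(−5/2) = 1.
Δσ_z = 3×1730/(2π×1.5²) × 1 = 367.12 × 1 = 367.1 kPa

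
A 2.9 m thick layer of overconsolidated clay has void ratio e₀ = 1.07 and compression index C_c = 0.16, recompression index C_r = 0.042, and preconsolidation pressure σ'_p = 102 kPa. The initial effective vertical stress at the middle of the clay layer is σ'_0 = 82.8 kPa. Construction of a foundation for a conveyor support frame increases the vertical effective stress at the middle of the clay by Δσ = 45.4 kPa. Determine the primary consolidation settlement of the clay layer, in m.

S_c ≈ 0.0276 m

Final effective stress: σ'_f = 82.8 + 45.4 = 128.2 kPa.
σ'_f = 128.2 > σ'_p = 102 kPa, so the stress path crosses the preconsolidation pressure — recompression up to σ'_p, then virgin compression beyond:
S_c = H/(1+e₀)·[C_r·log₁₀(σ'_p/σ'_0) + C_c·log₁₀(σ'_f/σ'_p)]
    = 2.9/2.07 × [0.042×log₁₀(102/82.8) + 0.16×log₁₀(128.2/102)]
    = 1.401 × [0.0038039 + 0.015886] = 0.02759 m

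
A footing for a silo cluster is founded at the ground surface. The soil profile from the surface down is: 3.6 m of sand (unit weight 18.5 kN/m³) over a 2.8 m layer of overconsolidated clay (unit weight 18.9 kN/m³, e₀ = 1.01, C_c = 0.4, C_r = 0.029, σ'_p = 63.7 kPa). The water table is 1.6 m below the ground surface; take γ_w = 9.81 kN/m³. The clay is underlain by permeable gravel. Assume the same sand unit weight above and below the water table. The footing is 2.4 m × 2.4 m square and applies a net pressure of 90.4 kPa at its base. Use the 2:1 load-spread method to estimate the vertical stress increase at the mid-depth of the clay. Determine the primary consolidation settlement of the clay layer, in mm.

Mid-depth of clay below the ground surface: z = 3.6 + 2.8/2 = 5 m.
Total vertical stress at mid-clay: σ_v = 18.5×3.6 + 18.9×1.4 = 93.06 kPa.
Pore pressure: u = 9.81×(5 − 1.6) = 33.354 kPa.
Initial effective stress: σ'_0 = σ_v − u = 93.06 − 33.354 = 59.706 kPa.
Stress increase at mid-clay by the 2:1 spreading method:
Δσ = qBL/((B+z)(L+z)) = 90.4×2.4×2.4/((2.4+5)(2.4+5)) = 9.5088 kPa
Final effective stress: σ'_f = 59.706 + 9.5088 = 69.215 kPa.
σ'_f = 69.215 > σ'_p = 63.7 kPa, so the stress path crosses the preconsolidation pressure — recompression up to σ'_p, then virgin compression beyond:
S_c = H/(1+e₀)·[C_r·log₁₀(σ'_p/σ'_0) + C_c·log₁₀(σ'_f/σ'_p)]
    = 2.8/2.01 × [0.029×log₁₀(63.7/59.706) + 0.4×log₁₀(69.215/63.7)]
    = 1.393 × [0.00081552 + 0.014424] = 0.02123 m

S_c ≈ 21.2 mm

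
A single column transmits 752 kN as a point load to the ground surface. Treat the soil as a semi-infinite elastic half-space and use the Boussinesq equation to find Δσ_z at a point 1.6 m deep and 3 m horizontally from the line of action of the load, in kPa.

Δσ_z ≈ 3.24 kPa

Boussinesq vertical stress below a point load on an elastic half-space:
Δσ_z = 3P/(2πz²) · [1 + (r/z)²]^(−5/2)
r/z = 3/1.6 = 1.875; [1+(r/z)²]^(−5/2) = 0.023078.
Δσ_z = 3×752/(2π×1.6²) × 0.023078 = 140.26 × 0.023078 = 3.237 kPa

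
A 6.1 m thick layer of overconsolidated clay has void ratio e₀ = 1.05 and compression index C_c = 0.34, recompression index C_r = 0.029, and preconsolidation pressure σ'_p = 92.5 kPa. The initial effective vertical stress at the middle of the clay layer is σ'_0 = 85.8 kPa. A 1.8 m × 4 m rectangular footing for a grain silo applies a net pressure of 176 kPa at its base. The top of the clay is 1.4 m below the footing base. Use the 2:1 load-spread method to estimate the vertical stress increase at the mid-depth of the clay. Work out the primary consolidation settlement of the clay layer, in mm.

S_c ≈ 78.1 mm

Mid-depth of clay below the footing base: z = 1.4 + 6.1/2 = 4.45 m.
Stress increase at mid-clay by the 2:1 spreading method:
Δσ = qBL/((B+z)(L+z)) = 176×1.8×4/((1.8+4.45)(4+4.45)) = 23.994 kPa
Final effective stress: σ'_f = 85.8 + 23.994 = 109.79 kPa.
σ'_f = 109.79 > σ'_p = 92.5 kPa, so the stress path crosses the preconsolidation pressure — recompression up to σ'_p, then virgin compression beyond:
S_c = H/(1+e₀)·[C_r·log₁₀(σ'_p/σ'_0) + C_c·log₁₀(σ'_f/σ'_p)]
    = 6.1/2.05 × [0.029×log₁₀(92.5/85.8) + 0.34×log₁₀(109.79/92.5)]
    = 2.9756 × [0.00094698 + 0.025303] = 0.07811 m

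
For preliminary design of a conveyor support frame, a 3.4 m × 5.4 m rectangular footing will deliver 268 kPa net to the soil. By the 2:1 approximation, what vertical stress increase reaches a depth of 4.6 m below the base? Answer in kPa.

Δσ_z ≈ 61.5 kPa

By the 2:1 method the load spreads at 1 horizontal : 2 vertical, so at depth z the loaded area has grown by z in each plan dimension:
Δσ = qBL/((B+z)(L+z)) = 268×3.4×5.4/((3.4+4.6)(5.4+4.6)) = 61.506 kPa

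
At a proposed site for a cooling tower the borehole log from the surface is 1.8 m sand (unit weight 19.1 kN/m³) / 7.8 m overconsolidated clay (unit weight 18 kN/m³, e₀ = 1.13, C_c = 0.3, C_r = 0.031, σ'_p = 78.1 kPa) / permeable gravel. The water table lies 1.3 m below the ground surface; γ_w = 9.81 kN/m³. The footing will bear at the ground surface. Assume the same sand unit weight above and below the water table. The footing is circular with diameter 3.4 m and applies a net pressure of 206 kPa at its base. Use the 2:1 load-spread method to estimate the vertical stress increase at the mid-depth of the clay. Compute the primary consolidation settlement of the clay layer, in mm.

S_c ≈ 80.4 mm

Mid-depth of clay below the ground surface: z = 1.8 + 7.8/2 = 5.7 m.
Total vertical stress at mid-clay: σ_v = 19.1×1.8 + 18×3.9 = 104.58 kPa.
Pore pressure: u = 9.81×(5.7 − 1.3) = 43.164 kPa.
Initial effective stress: σ'_0 = σ_v − u = 104.58 − 43.164 = 61.416 kPa.
Stress increase at mid-clay by the 2:1 spreading method:
Δσ ≈ qD²/(D+z)² = 206×3.4²/(3.4+5.7)² = 28.757 kPa
Final effective stress: σ'_f = 61.416 + 28.757 = 90.173 kPa.
σ'_f = 90.173 > σ'_p = 78.1 kPa, so the stress path crosses the preconsolidation pressure — recompression up to σ'_p, then virgin compression beyond:
S_c = H/(1+e₀)·[C_r·log₁₀(σ'_p/σ'_0) + C_c·log₁₀(σ'_f/σ'_p)]
    = 7.8/2.13 × [0.031×log₁₀(78.1/61.416) + 0.3×log₁₀(90.173/78.1)]
    = 3.662 × [0.0032355 + 0.018728] = 0.08043 m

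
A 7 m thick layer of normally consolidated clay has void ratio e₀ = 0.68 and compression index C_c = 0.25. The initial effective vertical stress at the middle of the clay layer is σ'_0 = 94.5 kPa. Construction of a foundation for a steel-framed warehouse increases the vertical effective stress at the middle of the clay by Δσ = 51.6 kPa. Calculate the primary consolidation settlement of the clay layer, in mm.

S_c ≈ 197 mm

Final effective stress: σ'_f = σ'_0 + Δσ = 94.5 + 51.6 = 146.1 kPa.
Normally consolidated clay, so the full stress increment lies on the virgin compression line:
S_c = C_c·H/(1+e₀)·log₁₀(σ'_f/σ'_0) = 0.25×7/(1+0.68)×log₁₀(146.1/94.5)
    = 1.0417 × 0.18922 = 0.1971 m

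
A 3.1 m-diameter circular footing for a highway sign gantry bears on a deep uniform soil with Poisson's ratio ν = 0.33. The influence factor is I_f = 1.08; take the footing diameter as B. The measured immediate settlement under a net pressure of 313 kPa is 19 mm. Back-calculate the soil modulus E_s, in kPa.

S_e = q·B·(1−ν²)/E_s · I_f  ⇒  E_s = q·B·(1−ν²)·I_f / S_e.
E_s = 313 × 3.1 × 0.8911 × 1.08 / 0.019 = 49150 kPa

E_s ≈ 49100 kPa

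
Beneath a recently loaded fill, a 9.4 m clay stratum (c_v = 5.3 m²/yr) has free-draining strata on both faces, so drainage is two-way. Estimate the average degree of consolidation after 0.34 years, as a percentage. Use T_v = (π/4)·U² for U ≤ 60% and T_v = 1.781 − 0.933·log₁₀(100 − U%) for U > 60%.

Drainage path length: H_d = H/2 = 4.7 m (double drainage).
T_v = c_v·t/H_d² = 5.3×0.34/4.7² = 0.081575.
T_v = 0.081575 corresponds to the U ≤ 60% branch:
U = √(4T_v/π) = 0.3223

U ≈ 32.2 %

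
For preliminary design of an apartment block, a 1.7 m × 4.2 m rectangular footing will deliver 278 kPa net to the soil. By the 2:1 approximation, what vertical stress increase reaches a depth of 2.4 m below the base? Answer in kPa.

Δσ_z ≈ 73.4 kPa

By the 2:1 method the load spreads at 1 horizontal : 2 vertical, so at depth z the loaded area has grown by z in each plan dimension:
Δσ = qBL/((B+z)(L+z)) = 278×1.7×4.2/((1.7+2.4)(4.2+2.4)) = 73.353 kPa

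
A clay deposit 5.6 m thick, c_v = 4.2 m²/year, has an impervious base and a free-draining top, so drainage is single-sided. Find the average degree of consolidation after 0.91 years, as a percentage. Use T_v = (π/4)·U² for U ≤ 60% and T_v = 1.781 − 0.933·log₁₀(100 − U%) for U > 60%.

Drainage path length: H_d = H = 5.6 m (single drainage).
T_v = c_v·t/H_d² = 4.2×0.91/5.6² = 0.12188.
T_v = 0.12188 corresponds to the U ≤ 60% branch:
U = √(4T_v/π) = 0.3939

U ≈ 39.4 %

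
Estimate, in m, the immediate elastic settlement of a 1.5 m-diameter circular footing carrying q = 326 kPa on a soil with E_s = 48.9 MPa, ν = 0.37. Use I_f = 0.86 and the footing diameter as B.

Immediate (elastic) settlement: S_e = q·B·(1−ν²)/E_s · I_f.
E_s = 48.9 MPa = 48900 kPa.
S_e = 326 × 1.5 × (1 − 0.37²) / 48900 × 0.86
    = 326 × 1.5 × 0.8631 / 48900 × 0.86
    = 0.007423 m

S_e ≈ 0.00742 m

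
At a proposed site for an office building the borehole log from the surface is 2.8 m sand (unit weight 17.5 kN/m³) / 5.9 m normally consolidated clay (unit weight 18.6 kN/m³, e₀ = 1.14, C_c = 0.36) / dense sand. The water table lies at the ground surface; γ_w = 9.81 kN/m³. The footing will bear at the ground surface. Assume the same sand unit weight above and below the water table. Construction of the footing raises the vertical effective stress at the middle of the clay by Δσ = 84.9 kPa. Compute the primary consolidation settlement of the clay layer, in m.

Mid-depth of clay below the ground surface: z = 2.8 + 5.9/2 = 5.75 m.
Total vertical stress at mid-clay: σ_v = 17.5×2.8 + 18.6×2.95 = 103.87 kPa.
Pore pressure: u = 9.81×(5.75 − 0) = 56.408 kPa.
Initial effective stress: σ'_0 = σ_v − u = 103.87 − 56.408 = 47.462 kPa.
Final effective stress: σ'_f = σ'_0 + Δσ = 47.462 + 84.9 = 132.36 kPa.
Normally consolidated clay, so the full stress increment lies on the virgin compression line:
S_c = C_c·H/(1+e₀)·log₁₀(σ'_f/σ'_0) = 0.36×5.9/(1+1.14)×log₁₀(132.36/47.462)
    = 0.99252 × 0.44541 = 0.4421 m

S_c ≈ 0.442 m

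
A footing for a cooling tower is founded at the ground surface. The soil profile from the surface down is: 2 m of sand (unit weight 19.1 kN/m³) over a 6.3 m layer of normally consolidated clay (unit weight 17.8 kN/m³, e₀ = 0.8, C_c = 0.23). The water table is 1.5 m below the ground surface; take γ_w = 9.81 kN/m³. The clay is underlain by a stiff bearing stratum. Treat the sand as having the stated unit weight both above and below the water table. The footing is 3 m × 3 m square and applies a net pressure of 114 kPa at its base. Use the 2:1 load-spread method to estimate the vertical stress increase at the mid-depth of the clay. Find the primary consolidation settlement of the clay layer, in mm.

S_c ≈ 82 mm

Mid-depth of clay below the ground surface: z = 2 + 6.3/2 = 5.15 m.
Total vertical stress at mid-clay: σ_v = 19.1×2 + 17.8×3.15 = 94.27 kPa.
Pore pressure: u = 9.81×(5.15 − 1.5) = 35.806 kPa.
Initial effective stress: σ'_0 = σ_v − u = 94.27 − 35.806 = 58.464 kPa.
Stress increase at mid-clay by the 2:1 spreading method:
Δσ = qBL/((B+z)(L+z)) = 114×3×3/((3+5.15)(3+5.15)) = 15.447 kPa
Final effective stress: σ'_f = σ'_0 + Δσ = 58.464 + 15.447 = 73.911 kPa.
Normally consolidated clay, so the full stress increment lies on the virgin compression line:
S_c = C_c·H/(1+e₀)·log₁₀(σ'_f/σ'_0) = 0.23×6.3/(1+0.8)×log₁₀(73.911/58.464)
    = 0.805 × 0.10182 = 0.08197 m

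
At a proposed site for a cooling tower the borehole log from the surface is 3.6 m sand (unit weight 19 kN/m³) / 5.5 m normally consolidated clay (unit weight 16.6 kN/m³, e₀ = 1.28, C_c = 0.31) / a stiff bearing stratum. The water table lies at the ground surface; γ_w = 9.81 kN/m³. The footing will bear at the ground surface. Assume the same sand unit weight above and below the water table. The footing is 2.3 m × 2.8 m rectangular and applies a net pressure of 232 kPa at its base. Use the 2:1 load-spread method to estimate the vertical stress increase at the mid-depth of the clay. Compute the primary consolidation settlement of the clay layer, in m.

S_c ≈ 0.101 m

Mid-depth of clay below the ground surface: z = 3.6 + 5.5/2 = 6.35 m.
Total vertical stress at mid-clay: σ_v = 19×3.6 + 16.6×2.75 = 114.05 kPa.
Pore pressure: u = 9.81×(6.35 − 0) = 62.294 kPa.
Initial effective stress: σ'_0 = σ_v − u = 114.05 − 62.294 = 51.756 kPa.
Stress increase at mid-clay by the 2:1 spreading method:
Δσ = qBL/((B+z)(L+z)) = 232×2.3×2.8/((2.3+6.35)(2.8+6.35)) = 18.877 kPa
Final effective stress: σ'_f = σ'_0 + Δσ = 51.756 + 18.877 = 70.633 kPa.
Normally consolidated clay, so the full stress increment lies on the virgin compression line:
S_c = C_c·H/(1+e₀)·log₁₀(σ'_f/σ'_0) = 0.31×5.5/(1+1.28)×log₁₀(70.633/51.756)
    = 0.74781 × 0.13505 = 0.101 m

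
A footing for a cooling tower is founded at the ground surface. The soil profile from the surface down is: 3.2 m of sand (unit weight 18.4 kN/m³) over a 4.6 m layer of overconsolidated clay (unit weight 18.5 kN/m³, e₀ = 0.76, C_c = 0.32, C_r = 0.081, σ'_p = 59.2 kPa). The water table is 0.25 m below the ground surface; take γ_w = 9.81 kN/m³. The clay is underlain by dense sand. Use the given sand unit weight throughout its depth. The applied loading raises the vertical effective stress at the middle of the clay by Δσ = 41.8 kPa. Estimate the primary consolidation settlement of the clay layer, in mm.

S_c ≈ 175 mm

Mid-depth of clay below the ground surface: z = 3.2 + 4.6/2 = 5.5 m.
Total vertical stress at mid-clay: σ_v = 18.4×3.2 + 18.5×2.3 = 101.43 kPa.
Pore pressure: u = 9.81×(5.5 − 0.25) = 51.503 kPa.
Initial effective stress: σ'_0 = σ_v − u = 101.43 − 51.503 = 49.927 kPa.
Final effective stress: σ'_f = 49.927 + 41.8 = 91.727 kPa.
σ'_f = 91.727 > σ'_p = 59.2 kPa, so the stress path crosses the preconsolidation pressure — recompression up to σ'_p, then virgin compression beyond:
S_c = H/(1+e₀)·[C_r·log₁₀(σ'_p/σ'_0) + C_c·log₁₀(σ'_f/σ'_p)]
    = 4.6/1.76 × [0.081×log₁₀(59.2/49.927) + 0.32×log₁₀(91.727/59.2)]
    = 2.6136 × [0.0059929 + 0.060856] = 0.1747 m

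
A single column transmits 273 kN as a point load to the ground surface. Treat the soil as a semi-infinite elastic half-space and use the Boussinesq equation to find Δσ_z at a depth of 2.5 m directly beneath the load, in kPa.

Δσ_z ≈ 20.9 kPa

Boussinesq vertical stress below a point load on an elastic half-space:
Δσ_z = 3P/(2πz²) · [1 + (r/z)²]^(−5/2)
r/z = 0/2.5 = 0; [1+(r/z)²]^(−5/2) = 1.
Δσ_z = 3×273/(2π×2.5²) × 1 = 20.856 × 1 = 20.86 kPa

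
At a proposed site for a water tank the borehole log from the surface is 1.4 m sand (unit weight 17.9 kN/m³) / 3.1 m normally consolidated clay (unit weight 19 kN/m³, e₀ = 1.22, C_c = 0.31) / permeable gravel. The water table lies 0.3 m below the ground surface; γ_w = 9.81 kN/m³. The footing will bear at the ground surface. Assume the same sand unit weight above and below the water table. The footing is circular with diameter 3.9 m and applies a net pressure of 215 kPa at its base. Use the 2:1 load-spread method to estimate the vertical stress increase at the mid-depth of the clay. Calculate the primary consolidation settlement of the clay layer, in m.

Mid-depth of clay below the ground surface: z = 1.4 + 3.1/2 = 2.95 m.
Total vertical stress at mid-clay: σ_v = 17.9×1.4 + 19×1.55 = 54.51 kPa.
Pore pressure: u = 9.81×(2.95 − 0.3) = 25.997 kPa.
Initial effective stress: σ'_0 = σ_v − u = 54.51 − 25.997 = 28.513 kPa.
Stress increase at mid-clay by the 2:1 spreading method:
Δσ ≈ qD²/(D+z)² = 215×3.9²/(3.9+2.95)² = 69.693 kPa
Final effective stress: σ'_f = σ'_0 + Δσ = 28.513 + 69.693 = 98.206 kPa.
Normally consolidated clay, so the full stress increment lies on the virgin compression line:
S_c = C_c·H/(1+e₀)·log₁₀(σ'_f/σ'_0) = 0.31×3.1/(1+1.22)×log₁₀(98.206/28.513)
    = 0.43288 × 0.5371 = 0.2325 m

S_c ≈ 0.232 m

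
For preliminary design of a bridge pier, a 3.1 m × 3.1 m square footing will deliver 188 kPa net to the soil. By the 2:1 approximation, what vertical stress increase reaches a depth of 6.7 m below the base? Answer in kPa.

Δσ_z ≈ 18.8 kPa

By the 2:1 method the load spreads at 1 horizontal : 2 vertical, so at depth z the loaded area has grown by z in each plan dimension:
Δσ = qBL/((B+z)(L+z)) = 188×3.1×3.1/((3.1+6.7)(3.1+6.7)) = 18.812 kPa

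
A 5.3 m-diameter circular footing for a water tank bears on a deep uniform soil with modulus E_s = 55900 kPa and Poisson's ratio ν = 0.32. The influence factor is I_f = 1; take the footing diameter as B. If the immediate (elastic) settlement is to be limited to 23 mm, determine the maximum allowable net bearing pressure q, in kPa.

q ≈ 270 kPa

S_e = q·B·(1−ν²)/E_s · I_f  ⇒  q = S_e·E_s / (B·(1−ν²)·I_f).
q = 0.023 × 55900 / (5.3 × 0.8976 × 1) = 270.3 kPa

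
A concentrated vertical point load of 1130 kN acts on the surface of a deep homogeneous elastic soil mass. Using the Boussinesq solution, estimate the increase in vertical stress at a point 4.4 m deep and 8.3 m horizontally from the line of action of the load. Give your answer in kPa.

Δσ_z ≈ 0.628 kPa

Boussinesq vertical stress below a point load on an elastic half-space:
Δσ_z = 3P/(2πz²) · [1 + (r/z)²]^(−5/2)
r/z = 8.3/4.4 = 1.8864; [1+(r/z)²]^(−5/2) = 0.022541.
Δσ_z = 3×1130/(2π×4.4²) × 0.022541 = 27.869 × 0.022541 = 0.6282 kPa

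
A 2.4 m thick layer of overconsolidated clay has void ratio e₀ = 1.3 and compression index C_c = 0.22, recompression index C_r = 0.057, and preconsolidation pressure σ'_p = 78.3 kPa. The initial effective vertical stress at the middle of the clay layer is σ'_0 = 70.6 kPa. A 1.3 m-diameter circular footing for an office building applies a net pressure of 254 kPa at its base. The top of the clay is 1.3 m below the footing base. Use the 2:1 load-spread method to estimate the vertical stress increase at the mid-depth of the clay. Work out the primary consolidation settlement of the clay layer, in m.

S_c ≈ 0.0274 m

Mid-depth of clay below the footing base: z = 1.3 + 2.4/2 = 2.5 m.
Stress increase at mid-clay by the 2:1 spreading method:
Δσ ≈ qD²/(D+z)² = 254×1.3²/(1.3+2.5)² = 29.727 kPa
Final effective stress: σ'_f = 70.6 + 29.727 = 100.33 kPa.
σ'_f = 100.33 > σ'_p = 78.3 kPa, so the stress path crosses the preconsolidation pressure — recompression up to σ'_p, then virgin compression beyond:
S_c = H/(1+e₀)·[C_r·log₁₀(σ'_p/σ'_0) + C_c·log₁₀(σ'_f/σ'_p)]
    = 2.4/2.3 × [0.057×log₁₀(78.3/70.6) + 0.22×log₁₀(100.33/78.3)]
    = 1.0435 × [0.0025626 + 0.023687] = 0.02739 m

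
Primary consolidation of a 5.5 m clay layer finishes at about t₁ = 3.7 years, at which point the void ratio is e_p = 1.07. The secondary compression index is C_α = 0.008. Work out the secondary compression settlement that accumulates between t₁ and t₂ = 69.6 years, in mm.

S_s ≈ 27.1 mm

Secondary compression: S_s = C_α·H/(1+e_p)·log₁₀(t₂/t₁)
S_s = 0.008×5.5/(1+1.07)×log₁₀(69.6/3.7)
    = 0.02126 × 1.274 = 0.02709 m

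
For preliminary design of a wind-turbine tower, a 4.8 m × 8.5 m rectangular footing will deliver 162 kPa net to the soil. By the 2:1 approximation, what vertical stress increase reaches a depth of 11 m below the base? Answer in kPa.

Δσ_z ≈ 21.5 kPa

By the 2:1 method the load spreads at 1 horizontal : 2 vertical, so at depth z the loaded area has grown by z in each plan dimension:
Δσ = qBL/((B+z)(L+z)) = 162×4.8×8.5/((4.8+11)(8.5+11)) = 21.453 kPa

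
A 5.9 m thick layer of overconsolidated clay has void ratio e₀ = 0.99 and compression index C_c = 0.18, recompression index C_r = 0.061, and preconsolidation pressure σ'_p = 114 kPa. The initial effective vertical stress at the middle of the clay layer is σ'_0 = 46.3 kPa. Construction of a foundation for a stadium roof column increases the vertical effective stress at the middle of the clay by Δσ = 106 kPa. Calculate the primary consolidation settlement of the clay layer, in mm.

Final effective stress: σ'_f = 46.3 + 106 = 152.3 kPa.
σ'_f = 152.3 > σ'_p = 114 kPa, so the stress path crosses the preconsolidation pressure — recompression up to σ'_p, then virgin compression beyond:
S_c = H/(1+e₀)·[C_r·log₁₀(σ'_p/σ'_0) + C_c·log₁₀(σ'_f/σ'_p)]
    = 5.9/1.99 × [0.061×log₁₀(114/46.3) + 0.18×log₁₀(152.3/114)]
    = 2.9648 × [0.023871 + 0.022643] = 0.1379 m

S_c ≈ 138 mm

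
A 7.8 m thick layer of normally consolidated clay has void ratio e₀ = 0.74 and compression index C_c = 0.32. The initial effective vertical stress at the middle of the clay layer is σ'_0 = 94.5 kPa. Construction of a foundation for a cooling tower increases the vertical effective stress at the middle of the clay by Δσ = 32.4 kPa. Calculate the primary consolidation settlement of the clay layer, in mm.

S_c ≈ 184 mm

Final effective stress: σ'_f = σ'_0 + Δσ = 94.5 + 32.4 = 126.9 kPa.
Normally consolidated clay, so the full stress increment lies on the virgin compression line:
S_c = C_c·H/(1+e₀)·log₁₀(σ'_f/σ'_0) = 0.32×7.8/(1+0.74)×log₁₀(126.9/94.5)
    = 1.4345 × 0.12803 = 0.1837 m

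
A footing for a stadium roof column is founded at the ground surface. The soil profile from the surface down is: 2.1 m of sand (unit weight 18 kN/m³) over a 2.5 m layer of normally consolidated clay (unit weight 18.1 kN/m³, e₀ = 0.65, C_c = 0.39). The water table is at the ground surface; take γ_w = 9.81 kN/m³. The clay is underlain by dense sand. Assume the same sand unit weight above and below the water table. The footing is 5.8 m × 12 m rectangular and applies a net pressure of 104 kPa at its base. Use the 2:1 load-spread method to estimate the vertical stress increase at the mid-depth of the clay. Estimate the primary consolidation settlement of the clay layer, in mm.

Mid-depth of clay below the ground surface: z = 2.1 + 2.5/2 = 3.35 m.
Total vertical stress at mid-clay: σ_v = 18×2.1 + 18.1×1.25 = 60.425 kPa.
Pore pressure: u = 9.81×(3.35 − 0) = 32.864 kPa.
Initial effective stress: σ'_0 = σ_v − u = 60.425 − 32.864 = 27.561 kPa.
Stress increase at mid-clay by the 2:1 spreading method:
Δσ = qBL/((B+z)(L+z)) = 104×5.8×12/((5.8+3.35)(12+3.35)) = 51.536 kPa
Final effective stress: σ'_f = σ'_0 + Δσ = 27.561 + 51.536 = 79.097 kPa.
Normally consolidated clay, so the full stress increment lies on the virgin compression line:
S_c = C_c·H/(1+e₀)·log₁₀(σ'_f/σ'_0) = 0.39×2.5/(1+0.65)×log₁₀(79.097/27.561)
    = 0.59091 × 0.45787 = 0.2706 m

S_c ≈ 271 mm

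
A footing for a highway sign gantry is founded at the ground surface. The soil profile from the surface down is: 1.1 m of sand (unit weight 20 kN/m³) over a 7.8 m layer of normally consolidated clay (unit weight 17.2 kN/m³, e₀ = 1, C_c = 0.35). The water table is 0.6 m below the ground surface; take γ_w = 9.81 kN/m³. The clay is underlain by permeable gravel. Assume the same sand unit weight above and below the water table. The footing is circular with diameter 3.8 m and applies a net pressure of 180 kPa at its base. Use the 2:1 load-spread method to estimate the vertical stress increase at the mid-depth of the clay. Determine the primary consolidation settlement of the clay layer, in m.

Mid-depth of clay below the ground surface: z = 1.1 + 7.8/2 = 5 m.
Total vertical stress at mid-clay: σ_v = 20×1.1 + 17.2×3.9 = 89.08 kPa.
Pore pressure: u = 9.81×(5 − 0.6) = 43.164 kPa.
Initial effective stress: σ'_0 = σ_v − u = 89.08 − 43.164 = 45.916 kPa.
Stress increase at mid-clay by the 2:1 spreading method:
Δσ ≈ qD²/(D+z)² = 180×3.8²/(3.8+5)² = 33.564 kPa
Final effective stress: σ'_f = σ'_0 + Δσ = 45.916 + 33.564 = 79.48 kPa.
Normally consolidated clay, so the full stress increment lies on the virgin compression line:
S_c = C_c·H/(1+e₀)·log₁₀(σ'_f/σ'_0) = 0.35×7.8/(1+1)×log₁₀(79.48/45.916)
    = 1.365 × 0.23829 = 0.3253 m

S_c ≈ 0.325 m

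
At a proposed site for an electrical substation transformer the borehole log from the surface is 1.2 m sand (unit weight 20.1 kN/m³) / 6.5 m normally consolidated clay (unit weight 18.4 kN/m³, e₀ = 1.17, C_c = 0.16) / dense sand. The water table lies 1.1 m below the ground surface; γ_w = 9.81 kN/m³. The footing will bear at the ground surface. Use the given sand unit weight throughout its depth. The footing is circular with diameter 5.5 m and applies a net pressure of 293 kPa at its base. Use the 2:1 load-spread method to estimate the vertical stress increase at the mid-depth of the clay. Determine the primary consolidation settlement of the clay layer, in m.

Mid-depth of clay below the ground surface: z = 1.2 + 6.5/2 = 4.45 m.
Total vertical stress at mid-clay: σ_v = 20.1×1.2 + 18.4×3.25 = 83.92 kPa.
Pore pressure: u = 9.81×(4.45 − 1.1) = 32.864 kPa.
Initial effective stress: σ'_0 = σ_v − u = 83.92 − 32.864 = 51.056 kPa.
Stress increase at mid-clay by the 2:1 spreading method:
Δσ ≈ qD²/(D+z)² = 293×5.5²/(5.5+4.45)² = 89.526 kPa
Final effective stress: σ'_f = σ'_0 + Δσ = 51.056 + 89.526 = 140.58 kPa.
Normally consolidated clay, so the full stress increment lies on the virgin compression line:
S_c = C_c·H/(1+e₀)·log₁₀(σ'_f/σ'_0) = 0.16×6.5/(1+1.17)×log₁₀(140.58/51.056)
    = 0.47926 × 0.43988 = 0.2108 m

S_c ≈ 0.211 m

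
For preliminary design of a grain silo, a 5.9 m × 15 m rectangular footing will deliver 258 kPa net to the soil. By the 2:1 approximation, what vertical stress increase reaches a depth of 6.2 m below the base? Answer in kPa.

Δσ_z ≈ 89 kPa

By the 2:1 method the load spreads at 1 horizontal : 2 vertical, so at depth z the loaded area has grown by z in each plan dimension:
Δσ = qBL/((B+z)(L+z)) = 258×5.9×15/((5.9+6.2)(15+6.2)) = 89.011 kPa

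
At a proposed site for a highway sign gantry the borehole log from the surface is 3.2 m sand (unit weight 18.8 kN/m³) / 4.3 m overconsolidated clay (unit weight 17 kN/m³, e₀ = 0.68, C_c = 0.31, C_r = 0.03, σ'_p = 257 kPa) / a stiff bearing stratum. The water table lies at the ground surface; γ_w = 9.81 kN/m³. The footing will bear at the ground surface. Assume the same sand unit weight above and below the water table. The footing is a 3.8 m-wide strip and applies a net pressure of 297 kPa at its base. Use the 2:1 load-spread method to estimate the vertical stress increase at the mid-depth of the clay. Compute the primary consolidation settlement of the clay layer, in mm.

S_c ≈ 44.4 mm

Mid-depth of clay below the ground surface: z = 3.2 + 4.3/2 = 5.35 m.
Total vertical stress at mid-clay: σ_v = 18.8×3.2 + 17×2.15 = 96.71 kPa.
Pore pressure: u = 9.81×(5.35 − 0) = 52.483 kPa.
Initial effective stress: σ'_0 = σ_v − u = 96.71 − 52.483 = 44.227 kPa.
Stress increase at mid-clay by the 2:1 spreading method:
Δσ = qB/(B+z) = 297×3.8/(3.8+5.35) = 123.34 kPa
Final effective stress: σ'_f = 44.227 + 123.34 = 167.57 kPa.
σ'_f = 167.57 ≤ σ'_p = 257 kPa, so the clay remains overconsolidated and only the recompression index applies:
S_c = C_r·H/(1+e₀)·log₁₀(σ'_f/σ'_0) = 0.03×4.3/1.68×log₁₀(167.57/44.227)
    = 0.076785 × 0.57851 = 0.04442 m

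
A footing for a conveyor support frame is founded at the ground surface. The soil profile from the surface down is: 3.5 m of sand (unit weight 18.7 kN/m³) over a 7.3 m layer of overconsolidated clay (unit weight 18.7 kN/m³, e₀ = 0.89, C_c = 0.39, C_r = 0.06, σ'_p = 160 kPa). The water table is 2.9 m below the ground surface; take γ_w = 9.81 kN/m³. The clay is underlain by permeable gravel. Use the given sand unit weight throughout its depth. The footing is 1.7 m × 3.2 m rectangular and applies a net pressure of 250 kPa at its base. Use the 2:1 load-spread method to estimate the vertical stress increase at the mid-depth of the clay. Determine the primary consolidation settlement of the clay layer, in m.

S_c ≈ 0.0151 m

Mid-depth of clay below the ground surface: z = 3.5 + 7.3/2 = 7.15 m.
Total vertical stress at mid-clay: σ_v = 18.7×3.5 + 18.7×3.65 = 133.7 kPa.
Pore pressure: u = 9.81×(7.15 − 2.9) = 41.693 kPa.
Initial effective stress: σ'_0 = σ_v − u = 133.7 − 41.693 = 92.007 kPa.
Stress increase at mid-clay by the 2:1 spreading method:
Δσ = qBL/((B+z)(L+z)) = 250×1.7×3.2/((1.7+7.15)(3.2+7.15)) = 14.848 kPa
Final effective stress: σ'_f = 92.007 + 14.848 = 106.86 kPa.
σ'_f = 106.86 ≤ σ'_p = 160 kPa, so the clay remains overconsolidated and only the recompression index applies:
S_c = C_r·H/(1+e₀)·log₁₀(σ'_f/σ'_0) = 0.06×7.3/1.89×log₁₀(106.86/92.007)
    = 0.23174 × 0.064994 = 0.01506 m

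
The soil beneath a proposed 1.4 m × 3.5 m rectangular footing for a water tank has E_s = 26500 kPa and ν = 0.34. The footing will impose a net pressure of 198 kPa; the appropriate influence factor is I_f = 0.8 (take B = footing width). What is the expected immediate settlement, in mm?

Immediate (elastic) settlement: S_e = q·B·(1−ν²)/E_s · I_f.
S_e = 198 × 1.4 × (1 − 0.34²) / 26500 × 0.8
    = 198 × 1.4 × 0.8844 / 26500 × 0.8
    = 0.007401 m = 7.401 mm

S_e ≈ 7.4 mm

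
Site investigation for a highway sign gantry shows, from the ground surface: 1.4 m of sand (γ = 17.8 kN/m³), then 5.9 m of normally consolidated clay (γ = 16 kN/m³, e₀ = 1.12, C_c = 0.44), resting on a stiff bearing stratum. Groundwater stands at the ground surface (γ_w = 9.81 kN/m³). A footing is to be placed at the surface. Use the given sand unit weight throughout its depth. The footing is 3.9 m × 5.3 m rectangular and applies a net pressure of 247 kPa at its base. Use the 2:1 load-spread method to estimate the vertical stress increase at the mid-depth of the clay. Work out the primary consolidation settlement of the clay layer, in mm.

Mid-depth of clay below the ground surface: z = 1.4 + 5.9/2 = 4.35 m.
Total vertical stress at mid-clay: σ_v = 17.8×1.4 + 16×2.95 = 72.12 kPa.
Pore pressure: u = 9.81×(4.35 − 0) = 42.673 kPa.
Initial effective stress: σ'_0 = σ_v − u = 72.12 − 42.673 = 29.447 kPa.
Stress increase at mid-clay by the 2:1 spreading method:
Δσ = qBL/((B+z)(L+z)) = 247×3.9×5.3/((3.9+4.35)(5.3+4.35)) = 64.129 kPa
Final effective stress: σ'_f = σ'_0 + Δσ = 29.447 + 64.129 = 93.576 kPa.
Normally consolidated clay, so the full stress increment lies on the virgin compression line:
S_c = C_c·H/(1+e₀)·log₁₀(σ'_f/σ'_0) = 0.44×5.9/(1+1.12)×log₁₀(93.576/29.447)
    = 1.2245 × 0.50212 = 0.6148 m

S_c ≈ 615 mm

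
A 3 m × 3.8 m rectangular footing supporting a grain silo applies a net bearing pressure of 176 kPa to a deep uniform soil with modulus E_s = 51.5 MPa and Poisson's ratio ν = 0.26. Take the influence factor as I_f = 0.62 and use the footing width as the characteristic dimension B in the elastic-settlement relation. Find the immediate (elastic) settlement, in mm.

S_e ≈ 5.93 mm

Immediate (elastic) settlement: S_e = q·B·(1−ν²)/E_s · I_f.
E_s = 51.5 MPa = 51500 kPa.
S_e = 176 × 3 × (1 − 0.26²) / 51500 × 0.62
    = 176 × 3 × 0.9324 / 51500 × 0.62
    = 0.005927 m = 5.927 mm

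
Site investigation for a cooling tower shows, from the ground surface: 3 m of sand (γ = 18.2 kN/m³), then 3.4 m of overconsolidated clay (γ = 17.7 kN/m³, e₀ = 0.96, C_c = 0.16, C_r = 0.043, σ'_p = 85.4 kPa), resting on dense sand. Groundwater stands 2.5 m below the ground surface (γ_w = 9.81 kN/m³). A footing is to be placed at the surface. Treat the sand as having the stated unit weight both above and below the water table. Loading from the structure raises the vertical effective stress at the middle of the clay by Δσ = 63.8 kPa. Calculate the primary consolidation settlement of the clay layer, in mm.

Mid-depth of clay below the ground surface: z = 3 + 3.4/2 = 4.7 m.
Total vertical stress at mid-clay: σ_v = 18.2×3 + 17.7×1.7 = 84.69 kPa.
Pore pressure: u = 9.81×(4.7 − 2.5) = 21.582 kPa.
Initial effective stress: σ'_0 = σ_v − u = 84.69 − 21.582 = 63.108 kPa.
Final effective stress: σ'_f = 63.108 + 63.8 = 126.91 kPa.
σ'_f = 126.91 > σ'_p = 85.4 kPa, so the stress path crosses the preconsolidation pressure — recompression up to σ'_p, then virgin compression beyond:
S_c = H/(1+e₀)·[C_r·log₁₀(σ'_p/σ'_0) + C_c·log₁₀(σ'_f/σ'_p)]
    = 3.4/1.96 × [0.043×log₁₀(85.4/63.108) + 0.16×log₁₀(126.91/85.4)]
    = 1.7347 × [0.0056491 + 0.027526] = 0.05755 m

S_c ≈ 57.5 mm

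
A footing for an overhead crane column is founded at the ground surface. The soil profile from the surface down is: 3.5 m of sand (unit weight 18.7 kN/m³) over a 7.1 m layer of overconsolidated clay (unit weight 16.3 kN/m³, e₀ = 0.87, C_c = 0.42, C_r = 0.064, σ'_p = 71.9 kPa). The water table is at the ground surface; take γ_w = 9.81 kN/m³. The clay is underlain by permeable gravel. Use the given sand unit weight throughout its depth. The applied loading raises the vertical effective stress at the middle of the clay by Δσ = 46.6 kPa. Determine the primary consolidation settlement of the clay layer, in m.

Mid-depth of clay below the ground surface: z = 3.5 + 7.1/2 = 7.05 m.
Total vertical stress at mid-clay: σ_v = 18.7×3.5 + 16.3×3.55 = 123.31 kPa.
Pore pressure: u = 9.81×(7.05 − 0) = 69.16 kPa.
Initial effective stress: σ'_0 = σ_v − u = 123.31 − 69.16 = 54.15 kPa.
Final effective stress: σ'_f = 54.15 + 46.6 = 100.75 kPa.
σ'_f = 100.75 > σ'_p = 71.9 kPa, so the stress path crosses the preconsolidation pressure — recompression up to σ'_p, then virgin compression beyond:
S_c = H/(1+e₀)·[C_r·log₁₀(σ'_p/σ'_0) + C_c·log₁₀(σ'_f/σ'_p)]
    = 7.1/1.87 × [0.064×log₁₀(71.9/54.15) + 0.42×log₁₀(100.75/71.9)]
    = 3.7968 × [0.0078803 + 0.061537] = 0.2636 m

S_c ≈ 0.264 m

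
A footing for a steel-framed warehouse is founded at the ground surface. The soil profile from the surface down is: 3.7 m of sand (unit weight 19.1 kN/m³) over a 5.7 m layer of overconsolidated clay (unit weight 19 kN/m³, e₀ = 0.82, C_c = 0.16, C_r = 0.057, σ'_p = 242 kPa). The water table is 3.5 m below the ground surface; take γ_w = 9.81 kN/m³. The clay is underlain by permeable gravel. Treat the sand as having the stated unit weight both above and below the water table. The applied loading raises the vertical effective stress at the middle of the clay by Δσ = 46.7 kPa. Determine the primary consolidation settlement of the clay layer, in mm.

Mid-depth of clay below the ground surface: z = 3.7 + 5.7/2 = 6.55 m.
Total vertical stress at mid-clay: σ_v = 19.1×3.7 + 19×2.85 = 124.82 kPa.
Pore pressure: u = 9.81×(6.55 − 3.5) = 29.921 kPa.
Initial effective stress: σ'_0 = σ_v − u = 124.82 − 29.921 = 94.899 kPa.
Final effective stress: σ'_f = 94.899 + 46.7 = 141.6 kPa.
σ'_f = 141.6 ≤ σ'_p = 242 kPa, so the clay remains overconsolidated and only the recompression index applies:
S_c = C_r·H/(1+e₀)·log₁₀(σ'_f/σ'_0) = 0.057×5.7/1.82×log₁₀(141.6/94.899)
    = 0.17852 × 0.1738 = 0.03103 m

S_c ≈ 31 mm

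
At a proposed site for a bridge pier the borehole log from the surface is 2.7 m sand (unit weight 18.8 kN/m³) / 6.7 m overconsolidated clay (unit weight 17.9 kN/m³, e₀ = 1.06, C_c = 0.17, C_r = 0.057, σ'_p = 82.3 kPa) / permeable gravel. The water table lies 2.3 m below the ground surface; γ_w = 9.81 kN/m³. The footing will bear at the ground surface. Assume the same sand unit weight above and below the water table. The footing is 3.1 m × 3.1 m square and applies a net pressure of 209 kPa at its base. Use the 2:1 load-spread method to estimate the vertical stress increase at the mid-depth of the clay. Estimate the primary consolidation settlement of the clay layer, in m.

S_c ≈ 0.0504 m

Mid-depth of clay below the ground surface: z = 2.7 + 6.7/2 = 6.05 m.
Total vertical stress at mid-clay: σ_v = 18.8×2.7 + 17.9×3.35 = 110.72 kPa.
Pore pressure: u = 9.81×(6.05 − 2.3) = 36.788 kPa.
Initial effective stress: σ'_0 = σ_v − u = 110.72 − 36.788 = 73.932 kPa.
Stress increase at mid-clay by the 2:1 spreading method:
Δσ = qBL/((B+z)(L+z)) = 209×3.1×3.1/((3.1+6.05)(3.1+6.05)) = 23.99 kPa
Final effective stress: σ'_f = 73.932 + 23.99 = 97.922 kPa.
σ'_f = 97.922 > σ'_p = 82.3 kPa, so the stress path crosses the preconsolidation pressure — recompression up to σ'_p, then virgin compression beyond:
S_c = H/(1+e₀)·[C_r·log₁₀(σ'_p/σ'_0) + C_c·log₁₀(σ'_f/σ'_p)]
    = 6.7/2.06 × [0.057×log₁₀(82.3/73.932) + 0.17×log₁₀(97.922/82.3)]
    = 3.2524 × [0.0026543 + 0.012832] = 0.05037 m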